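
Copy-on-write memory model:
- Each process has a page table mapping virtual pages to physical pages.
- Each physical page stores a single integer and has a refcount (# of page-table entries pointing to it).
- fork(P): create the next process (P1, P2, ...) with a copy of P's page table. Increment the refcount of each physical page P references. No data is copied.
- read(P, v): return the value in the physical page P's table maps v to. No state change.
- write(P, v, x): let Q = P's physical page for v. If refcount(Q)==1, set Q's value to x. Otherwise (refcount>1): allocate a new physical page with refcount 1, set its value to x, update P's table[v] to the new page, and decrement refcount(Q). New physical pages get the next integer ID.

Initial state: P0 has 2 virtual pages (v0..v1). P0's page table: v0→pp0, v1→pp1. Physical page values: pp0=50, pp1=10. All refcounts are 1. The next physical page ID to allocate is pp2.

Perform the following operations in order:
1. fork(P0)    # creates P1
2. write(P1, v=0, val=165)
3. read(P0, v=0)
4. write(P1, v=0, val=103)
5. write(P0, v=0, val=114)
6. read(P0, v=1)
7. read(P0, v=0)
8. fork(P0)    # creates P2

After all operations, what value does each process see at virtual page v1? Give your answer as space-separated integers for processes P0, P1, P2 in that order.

Op 1: fork(P0) -> P1. 2 ppages; refcounts: pp0:2 pp1:2
Op 2: write(P1, v0, 165). refcount(pp0)=2>1 -> COPY to pp2. 3 ppages; refcounts: pp0:1 pp1:2 pp2:1
Op 3: read(P0, v0) -> 50. No state change.
Op 4: write(P1, v0, 103). refcount(pp2)=1 -> write in place. 3 ppages; refcounts: pp0:1 pp1:2 pp2:1
Op 5: write(P0, v0, 114). refcount(pp0)=1 -> write in place. 3 ppages; refcounts: pp0:1 pp1:2 pp2:1
Op 6: read(P0, v1) -> 10. No state change.
Op 7: read(P0, v0) -> 114. No state change.
Op 8: fork(P0) -> P2. 3 ppages; refcounts: pp0:2 pp1:3 pp2:1
P0: v1 -> pp1 = 10
P1: v1 -> pp1 = 10
P2: v1 -> pp1 = 10

Answer: 10 10 10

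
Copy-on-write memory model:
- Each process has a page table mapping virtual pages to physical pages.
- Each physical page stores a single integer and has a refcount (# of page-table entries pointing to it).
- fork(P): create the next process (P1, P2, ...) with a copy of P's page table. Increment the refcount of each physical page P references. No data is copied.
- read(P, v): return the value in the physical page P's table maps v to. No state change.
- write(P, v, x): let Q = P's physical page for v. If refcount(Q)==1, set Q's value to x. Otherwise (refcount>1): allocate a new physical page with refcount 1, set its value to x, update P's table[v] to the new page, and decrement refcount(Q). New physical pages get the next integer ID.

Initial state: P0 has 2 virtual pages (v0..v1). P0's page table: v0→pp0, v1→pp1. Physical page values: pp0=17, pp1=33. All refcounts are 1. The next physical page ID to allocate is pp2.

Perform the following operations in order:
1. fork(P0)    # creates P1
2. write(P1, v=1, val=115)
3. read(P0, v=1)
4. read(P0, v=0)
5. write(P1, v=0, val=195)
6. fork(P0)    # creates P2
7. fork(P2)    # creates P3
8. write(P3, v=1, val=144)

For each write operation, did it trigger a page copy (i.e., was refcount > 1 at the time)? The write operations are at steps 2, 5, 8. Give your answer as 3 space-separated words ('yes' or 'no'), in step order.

Op 1: fork(P0) -> P1. 2 ppages; refcounts: pp0:2 pp1:2
Op 2: write(P1, v1, 115). refcount(pp1)=2>1 -> COPY to pp2. 3 ppages; refcounts: pp0:2 pp1:1 pp2:1
Op 3: read(P0, v1) -> 33. No state change.
Op 4: read(P0, v0) -> 17. No state change.
Op 5: write(P1, v0, 195). refcount(pp0)=2>1 -> COPY to pp3. 4 ppages; refcounts: pp0:1 pp1:1 pp2:1 pp3:1
Op 6: fork(P0) -> P2. 4 ppages; refcounts: pp0:2 pp1:2 pp2:1 pp3:1
Op 7: fork(P2) -> P3. 4 ppages; refcounts: pp0:3 pp1:3 pp2:1 pp3:1
Op 8: write(P3, v1, 144). refcount(pp1)=3>1 -> COPY to pp4. 5 ppages; refcounts: pp0:3 pp1:2 pp2:1 pp3:1 pp4:1

yes yes yes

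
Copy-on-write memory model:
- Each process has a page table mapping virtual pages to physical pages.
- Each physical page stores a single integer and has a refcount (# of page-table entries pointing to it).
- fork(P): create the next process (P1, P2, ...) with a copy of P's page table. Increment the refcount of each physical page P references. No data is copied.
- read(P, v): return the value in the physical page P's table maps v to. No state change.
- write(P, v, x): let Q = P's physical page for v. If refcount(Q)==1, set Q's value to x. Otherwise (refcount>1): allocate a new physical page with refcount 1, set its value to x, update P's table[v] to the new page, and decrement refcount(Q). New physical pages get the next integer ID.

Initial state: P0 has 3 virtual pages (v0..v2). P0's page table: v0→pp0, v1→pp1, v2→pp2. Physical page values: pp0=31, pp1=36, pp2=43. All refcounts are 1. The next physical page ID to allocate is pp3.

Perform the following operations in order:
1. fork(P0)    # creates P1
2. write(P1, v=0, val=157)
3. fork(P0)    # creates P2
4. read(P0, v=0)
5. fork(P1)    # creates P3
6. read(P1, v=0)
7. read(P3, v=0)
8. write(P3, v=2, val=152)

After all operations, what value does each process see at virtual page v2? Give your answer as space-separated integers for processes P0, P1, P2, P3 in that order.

Answer: 43 43 43 152

Derivation:
Op 1: fork(P0) -> P1. 3 ppages; refcounts: pp0:2 pp1:2 pp2:2
Op 2: write(P1, v0, 157). refcount(pp0)=2>1 -> COPY to pp3. 4 ppages; refcounts: pp0:1 pp1:2 pp2:2 pp3:1
Op 3: fork(P0) -> P2. 4 ppages; refcounts: pp0:2 pp1:3 pp2:3 pp3:1
Op 4: read(P0, v0) -> 31. No state change.
Op 5: fork(P1) -> P3. 4 ppages; refcounts: pp0:2 pp1:4 pp2:4 pp3:2
Op 6: read(P1, v0) -> 157. No state change.
Op 7: read(P3, v0) -> 157. No state change.
Op 8: write(P3, v2, 152). refcount(pp2)=4>1 -> COPY to pp4. 5 ppages; refcounts: pp0:2 pp1:4 pp2:3 pp3:2 pp4:1
P0: v2 -> pp2 = 43
P1: v2 -> pp2 = 43
P2: v2 -> pp2 = 43
P3: v2 -> pp4 = 152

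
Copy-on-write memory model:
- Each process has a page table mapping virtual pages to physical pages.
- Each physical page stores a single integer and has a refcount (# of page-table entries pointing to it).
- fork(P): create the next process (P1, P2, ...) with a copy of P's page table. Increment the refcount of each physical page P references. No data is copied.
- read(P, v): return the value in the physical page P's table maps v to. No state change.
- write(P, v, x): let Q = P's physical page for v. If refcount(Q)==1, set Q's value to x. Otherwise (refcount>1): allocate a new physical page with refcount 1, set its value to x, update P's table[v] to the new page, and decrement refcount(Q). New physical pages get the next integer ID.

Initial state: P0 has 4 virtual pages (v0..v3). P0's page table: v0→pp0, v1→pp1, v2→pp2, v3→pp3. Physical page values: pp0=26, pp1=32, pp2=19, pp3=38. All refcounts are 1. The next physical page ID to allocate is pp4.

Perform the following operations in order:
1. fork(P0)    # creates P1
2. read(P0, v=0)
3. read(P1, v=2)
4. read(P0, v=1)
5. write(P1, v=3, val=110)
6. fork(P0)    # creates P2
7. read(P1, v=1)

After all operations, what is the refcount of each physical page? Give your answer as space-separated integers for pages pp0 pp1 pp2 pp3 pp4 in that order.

Answer: 3 3 3 2 1

Derivation:
Op 1: fork(P0) -> P1. 4 ppages; refcounts: pp0:2 pp1:2 pp2:2 pp3:2
Op 2: read(P0, v0) -> 26. No state change.
Op 3: read(P1, v2) -> 19. No state change.
Op 4: read(P0, v1) -> 32. No state change.
Op 5: write(P1, v3, 110). refcount(pp3)=2>1 -> COPY to pp4. 5 ppages; refcounts: pp0:2 pp1:2 pp2:2 pp3:1 pp4:1
Op 6: fork(P0) -> P2. 5 ppages; refcounts: pp0:3 pp1:3 pp2:3 pp3:2 pp4:1
Op 7: read(P1, v1) -> 32. No state change.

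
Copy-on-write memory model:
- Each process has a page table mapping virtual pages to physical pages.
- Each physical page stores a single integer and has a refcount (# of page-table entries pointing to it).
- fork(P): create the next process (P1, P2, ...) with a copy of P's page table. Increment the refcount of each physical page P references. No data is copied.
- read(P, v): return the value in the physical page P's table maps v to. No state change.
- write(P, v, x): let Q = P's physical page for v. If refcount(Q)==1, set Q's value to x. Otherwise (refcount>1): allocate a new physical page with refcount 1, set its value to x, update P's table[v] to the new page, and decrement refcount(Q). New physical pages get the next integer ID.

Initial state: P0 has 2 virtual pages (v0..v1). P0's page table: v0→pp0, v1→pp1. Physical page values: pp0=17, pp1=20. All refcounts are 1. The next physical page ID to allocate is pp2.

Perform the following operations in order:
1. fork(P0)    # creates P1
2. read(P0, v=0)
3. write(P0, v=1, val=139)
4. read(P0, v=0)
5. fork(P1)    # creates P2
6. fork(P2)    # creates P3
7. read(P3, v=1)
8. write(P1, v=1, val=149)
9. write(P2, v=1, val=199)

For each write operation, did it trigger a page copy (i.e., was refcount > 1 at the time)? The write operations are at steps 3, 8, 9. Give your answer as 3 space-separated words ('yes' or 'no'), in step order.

Op 1: fork(P0) -> P1. 2 ppages; refcounts: pp0:2 pp1:2
Op 2: read(P0, v0) -> 17. No state change.
Op 3: write(P0, v1, 139). refcount(pp1)=2>1 -> COPY to pp2. 3 ppages; refcounts: pp0:2 pp1:1 pp2:1
Op 4: read(P0, v0) -> 17. No state change.
Op 5: fork(P1) -> P2. 3 ppages; refcounts: pp0:3 pp1:2 pp2:1
Op 6: fork(P2) -> P3. 3 ppages; refcounts: pp0:4 pp1:3 pp2:1
Op 7: read(P3, v1) -> 20. No state change.
Op 8: write(P1, v1, 149). refcount(pp1)=3>1 -> COPY to pp3. 4 ppages; refcounts: pp0:4 pp1:2 pp2:1 pp3:1
Op 9: write(P2, v1, 199). refcount(pp1)=2>1 -> COPY to pp4. 5 ppages; refcounts: pp0:4 pp1:1 pp2:1 pp3:1 pp4:1

yes yes yes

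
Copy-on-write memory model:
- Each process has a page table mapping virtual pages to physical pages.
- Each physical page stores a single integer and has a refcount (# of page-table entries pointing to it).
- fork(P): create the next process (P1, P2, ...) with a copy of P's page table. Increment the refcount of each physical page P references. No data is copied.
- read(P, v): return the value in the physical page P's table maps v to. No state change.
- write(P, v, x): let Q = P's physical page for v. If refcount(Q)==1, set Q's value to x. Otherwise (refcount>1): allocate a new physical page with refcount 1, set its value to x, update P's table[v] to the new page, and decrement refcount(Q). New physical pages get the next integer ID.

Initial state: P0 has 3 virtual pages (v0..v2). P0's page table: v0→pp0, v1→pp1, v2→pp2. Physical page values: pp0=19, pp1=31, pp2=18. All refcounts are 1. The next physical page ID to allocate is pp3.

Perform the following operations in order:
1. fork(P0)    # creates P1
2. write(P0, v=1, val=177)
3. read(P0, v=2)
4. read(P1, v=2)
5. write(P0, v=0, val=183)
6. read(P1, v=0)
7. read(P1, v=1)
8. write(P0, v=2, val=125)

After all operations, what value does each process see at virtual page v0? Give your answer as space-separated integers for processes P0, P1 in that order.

Answer: 183 19

Derivation:
Op 1: fork(P0) -> P1. 3 ppages; refcounts: pp0:2 pp1:2 pp2:2
Op 2: write(P0, v1, 177). refcount(pp1)=2>1 -> COPY to pp3. 4 ppages; refcounts: pp0:2 pp1:1 pp2:2 pp3:1
Op 3: read(P0, v2) -> 18. No state change.
Op 4: read(P1, v2) -> 18. No state change.
Op 5: write(P0, v0, 183). refcount(pp0)=2>1 -> COPY to pp4. 5 ppages; refcounts: pp0:1 pp1:1 pp2:2 pp3:1 pp4:1
Op 6: read(P1, v0) -> 19. No state change.
Op 7: read(P1, v1) -> 31. No state change.
Op 8: write(P0, v2, 125). refcount(pp2)=2>1 -> COPY to pp5. 6 ppages; refcounts: pp0:1 pp1:1 pp2:1 pp3:1 pp4:1 pp5:1
P0: v0 -> pp4 = 183
P1: v0 -> pp0 = 19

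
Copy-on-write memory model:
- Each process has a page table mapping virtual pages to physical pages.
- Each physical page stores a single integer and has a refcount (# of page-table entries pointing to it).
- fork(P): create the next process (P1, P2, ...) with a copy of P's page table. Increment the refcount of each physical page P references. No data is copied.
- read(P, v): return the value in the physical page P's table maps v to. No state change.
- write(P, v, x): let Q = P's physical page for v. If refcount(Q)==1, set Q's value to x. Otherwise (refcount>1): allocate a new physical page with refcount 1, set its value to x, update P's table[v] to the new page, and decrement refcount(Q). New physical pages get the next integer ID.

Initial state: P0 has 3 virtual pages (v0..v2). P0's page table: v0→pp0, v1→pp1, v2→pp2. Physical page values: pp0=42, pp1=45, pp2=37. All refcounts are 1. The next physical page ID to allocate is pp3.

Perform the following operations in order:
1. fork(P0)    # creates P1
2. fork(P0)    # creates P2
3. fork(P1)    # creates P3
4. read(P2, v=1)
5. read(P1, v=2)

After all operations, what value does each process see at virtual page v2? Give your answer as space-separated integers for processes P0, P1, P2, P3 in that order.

Op 1: fork(P0) -> P1. 3 ppages; refcounts: pp0:2 pp1:2 pp2:2
Op 2: fork(P0) -> P2. 3 ppages; refcounts: pp0:3 pp1:3 pp2:3
Op 3: fork(P1) -> P3. 3 ppages; refcounts: pp0:4 pp1:4 pp2:4
Op 4: read(P2, v1) -> 45. No state change.
Op 5: read(P1, v2) -> 37. No state change.
P0: v2 -> pp2 = 37
P1: v2 -> pp2 = 37
P2: v2 -> pp2 = 37
P3: v2 -> pp2 = 37

Answer: 37 37 37 37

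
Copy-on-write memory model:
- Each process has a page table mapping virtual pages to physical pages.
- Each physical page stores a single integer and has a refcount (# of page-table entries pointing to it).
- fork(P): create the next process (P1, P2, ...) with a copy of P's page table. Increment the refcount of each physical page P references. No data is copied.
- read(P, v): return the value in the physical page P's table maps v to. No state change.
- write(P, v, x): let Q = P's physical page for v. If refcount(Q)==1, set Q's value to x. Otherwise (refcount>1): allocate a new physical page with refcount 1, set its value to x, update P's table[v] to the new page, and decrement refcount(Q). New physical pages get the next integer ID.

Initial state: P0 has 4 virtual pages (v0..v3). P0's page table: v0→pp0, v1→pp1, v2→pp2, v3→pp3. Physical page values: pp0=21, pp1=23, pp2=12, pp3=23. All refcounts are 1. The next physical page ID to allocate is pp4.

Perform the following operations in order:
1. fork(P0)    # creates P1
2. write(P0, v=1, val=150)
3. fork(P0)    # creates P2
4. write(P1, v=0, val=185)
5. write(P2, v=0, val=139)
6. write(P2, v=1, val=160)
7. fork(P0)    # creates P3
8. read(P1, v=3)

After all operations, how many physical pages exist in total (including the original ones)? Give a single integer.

Op 1: fork(P0) -> P1. 4 ppages; refcounts: pp0:2 pp1:2 pp2:2 pp3:2
Op 2: write(P0, v1, 150). refcount(pp1)=2>1 -> COPY to pp4. 5 ppages; refcounts: pp0:2 pp1:1 pp2:2 pp3:2 pp4:1
Op 3: fork(P0) -> P2. 5 ppages; refcounts: pp0:3 pp1:1 pp2:3 pp3:3 pp4:2
Op 4: write(P1, v0, 185). refcount(pp0)=3>1 -> COPY to pp5. 6 ppages; refcounts: pp0:2 pp1:1 pp2:3 pp3:3 pp4:2 pp5:1
Op 5: write(P2, v0, 139). refcount(pp0)=2>1 -> COPY to pp6. 7 ppages; refcounts: pp0:1 pp1:1 pp2:3 pp3:3 pp4:2 pp5:1 pp6:1
Op 6: write(P2, v1, 160). refcount(pp4)=2>1 -> COPY to pp7. 8 ppages; refcounts: pp0:1 pp1:1 pp2:3 pp3:3 pp4:1 pp5:1 pp6:1 pp7:1
Op 7: fork(P0) -> P3. 8 ppages; refcounts: pp0:2 pp1:1 pp2:4 pp3:4 pp4:2 pp5:1 pp6:1 pp7:1
Op 8: read(P1, v3) -> 23. No state change.

Answer: 8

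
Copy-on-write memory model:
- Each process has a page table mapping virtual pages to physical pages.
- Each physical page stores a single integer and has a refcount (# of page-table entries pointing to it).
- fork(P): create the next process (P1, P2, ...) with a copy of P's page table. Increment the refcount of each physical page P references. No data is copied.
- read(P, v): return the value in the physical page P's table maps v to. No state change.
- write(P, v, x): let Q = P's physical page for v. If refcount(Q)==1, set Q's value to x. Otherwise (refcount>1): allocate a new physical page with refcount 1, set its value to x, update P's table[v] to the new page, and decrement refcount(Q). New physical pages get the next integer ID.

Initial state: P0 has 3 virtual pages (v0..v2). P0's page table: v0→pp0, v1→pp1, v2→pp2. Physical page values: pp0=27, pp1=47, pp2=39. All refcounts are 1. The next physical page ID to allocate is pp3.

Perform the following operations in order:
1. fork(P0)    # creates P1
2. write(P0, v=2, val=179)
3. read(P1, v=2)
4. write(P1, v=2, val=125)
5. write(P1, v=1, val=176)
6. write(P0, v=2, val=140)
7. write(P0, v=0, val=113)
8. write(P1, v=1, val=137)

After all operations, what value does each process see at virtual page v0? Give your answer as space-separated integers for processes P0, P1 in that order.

Answer: 113 27

Derivation:
Op 1: fork(P0) -> P1. 3 ppages; refcounts: pp0:2 pp1:2 pp2:2
Op 2: write(P0, v2, 179). refcount(pp2)=2>1 -> COPY to pp3. 4 ppages; refcounts: pp0:2 pp1:2 pp2:1 pp3:1
Op 3: read(P1, v2) -> 39. No state change.
Op 4: write(P1, v2, 125). refcount(pp2)=1 -> write in place. 4 ppages; refcounts: pp0:2 pp1:2 pp2:1 pp3:1
Op 5: write(P1, v1, 176). refcount(pp1)=2>1 -> COPY to pp4. 5 ppages; refcounts: pp0:2 pp1:1 pp2:1 pp3:1 pp4:1
Op 6: write(P0, v2, 140). refcount(pp3)=1 -> write in place. 5 ppages; refcounts: pp0:2 pp1:1 pp2:1 pp3:1 pp4:1
Op 7: write(P0, v0, 113). refcount(pp0)=2>1 -> COPY to pp5. 6 ppages; refcounts: pp0:1 pp1:1 pp2:1 pp3:1 pp4:1 pp5:1
Op 8: write(P1, v1, 137). refcount(pp4)=1 -> write in place. 6 ppages; refcounts: pp0:1 pp1:1 pp2:1 pp3:1 pp4:1 pp5:1
P0: v0 -> pp5 = 113
P1: v0 -> pp0 = 27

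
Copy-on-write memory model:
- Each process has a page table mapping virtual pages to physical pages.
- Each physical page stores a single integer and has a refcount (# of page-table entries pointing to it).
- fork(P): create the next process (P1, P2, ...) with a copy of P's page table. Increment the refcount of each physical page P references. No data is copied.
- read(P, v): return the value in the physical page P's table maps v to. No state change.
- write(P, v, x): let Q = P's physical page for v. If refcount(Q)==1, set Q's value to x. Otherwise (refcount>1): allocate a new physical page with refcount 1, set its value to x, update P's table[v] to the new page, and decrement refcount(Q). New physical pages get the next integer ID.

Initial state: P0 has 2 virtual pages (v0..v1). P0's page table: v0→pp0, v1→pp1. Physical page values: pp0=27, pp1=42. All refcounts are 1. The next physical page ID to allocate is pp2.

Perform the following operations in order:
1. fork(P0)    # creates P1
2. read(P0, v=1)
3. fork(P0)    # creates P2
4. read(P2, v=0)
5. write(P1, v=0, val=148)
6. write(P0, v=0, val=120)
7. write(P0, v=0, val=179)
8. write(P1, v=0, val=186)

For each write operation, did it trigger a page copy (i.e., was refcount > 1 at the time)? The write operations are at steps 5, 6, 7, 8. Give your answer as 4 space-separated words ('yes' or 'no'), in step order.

Op 1: fork(P0) -> P1. 2 ppages; refcounts: pp0:2 pp1:2
Op 2: read(P0, v1) -> 42. No state change.
Op 3: fork(P0) -> P2. 2 ppages; refcounts: pp0:3 pp1:3
Op 4: read(P2, v0) -> 27. No state change.
Op 5: write(P1, v0, 148). refcount(pp0)=3>1 -> COPY to pp2. 3 ppages; refcounts: pp0:2 pp1:3 pp2:1
Op 6: write(P0, v0, 120). refcount(pp0)=2>1 -> COPY to pp3. 4 ppages; refcounts: pp0:1 pp1:3 pp2:1 pp3:1
Op 7: write(P0, v0, 179). refcount(pp3)=1 -> write in place. 4 ppages; refcounts: pp0:1 pp1:3 pp2:1 pp3:1
Op 8: write(P1, v0, 186). refcount(pp2)=1 -> write in place. 4 ppages; refcounts: pp0:1 pp1:3 pp2:1 pp3:1

yes yes no no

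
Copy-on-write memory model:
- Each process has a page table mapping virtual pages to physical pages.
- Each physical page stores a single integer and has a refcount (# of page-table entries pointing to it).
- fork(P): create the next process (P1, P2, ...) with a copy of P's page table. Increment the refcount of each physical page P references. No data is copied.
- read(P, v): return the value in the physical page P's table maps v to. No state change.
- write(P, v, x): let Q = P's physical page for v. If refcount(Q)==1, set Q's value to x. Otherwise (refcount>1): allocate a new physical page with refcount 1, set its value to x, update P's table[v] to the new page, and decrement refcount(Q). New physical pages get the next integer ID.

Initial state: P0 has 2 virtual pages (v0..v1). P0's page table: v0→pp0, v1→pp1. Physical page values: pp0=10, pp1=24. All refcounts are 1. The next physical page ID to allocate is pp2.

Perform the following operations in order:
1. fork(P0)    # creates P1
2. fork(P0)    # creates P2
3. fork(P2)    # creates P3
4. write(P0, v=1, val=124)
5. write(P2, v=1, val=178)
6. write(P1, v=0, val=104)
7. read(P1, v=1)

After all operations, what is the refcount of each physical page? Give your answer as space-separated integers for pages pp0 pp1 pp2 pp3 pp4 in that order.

Op 1: fork(P0) -> P1. 2 ppages; refcounts: pp0:2 pp1:2
Op 2: fork(P0) -> P2. 2 ppages; refcounts: pp0:3 pp1:3
Op 3: fork(P2) -> P3. 2 ppages; refcounts: pp0:4 pp1:4
Op 4: write(P0, v1, 124). refcount(pp1)=4>1 -> COPY to pp2. 3 ppages; refcounts: pp0:4 pp1:3 pp2:1
Op 5: write(P2, v1, 178). refcount(pp1)=3>1 -> COPY to pp3. 4 ppages; refcounts: pp0:4 pp1:2 pp2:1 pp3:1
Op 6: write(P1, v0, 104). refcount(pp0)=4>1 -> COPY to pp4. 5 ppages; refcounts: pp0:3 pp1:2 pp2:1 pp3:1 pp4:1
Op 7: read(P1, v1) -> 24. No state change.

Answer: 3 2 1 1 1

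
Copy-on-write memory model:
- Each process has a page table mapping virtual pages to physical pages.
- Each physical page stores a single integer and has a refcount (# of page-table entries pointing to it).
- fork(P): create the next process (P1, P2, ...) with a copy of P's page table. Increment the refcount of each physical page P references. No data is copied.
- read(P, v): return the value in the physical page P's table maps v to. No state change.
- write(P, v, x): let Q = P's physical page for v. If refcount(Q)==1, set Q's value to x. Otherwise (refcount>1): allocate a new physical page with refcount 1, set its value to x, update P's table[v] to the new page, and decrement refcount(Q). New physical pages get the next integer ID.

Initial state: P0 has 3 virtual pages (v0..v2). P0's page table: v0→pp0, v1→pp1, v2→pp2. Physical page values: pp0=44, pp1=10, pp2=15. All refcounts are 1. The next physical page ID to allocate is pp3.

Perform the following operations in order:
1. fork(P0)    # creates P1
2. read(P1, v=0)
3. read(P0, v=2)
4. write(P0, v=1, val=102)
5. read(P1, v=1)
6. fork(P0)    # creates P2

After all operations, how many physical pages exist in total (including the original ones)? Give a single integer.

Op 1: fork(P0) -> P1. 3 ppages; refcounts: pp0:2 pp1:2 pp2:2
Op 2: read(P1, v0) -> 44. No state change.
Op 3: read(P0, v2) -> 15. No state change.
Op 4: write(P0, v1, 102). refcount(pp1)=2>1 -> COPY to pp3. 4 ppages; refcounts: pp0:2 pp1:1 pp2:2 pp3:1
Op 5: read(P1, v1) -> 10. No state change.
Op 6: fork(P0) -> P2. 4 ppages; refcounts: pp0:3 pp1:1 pp2:3 pp3:2

Answer: 4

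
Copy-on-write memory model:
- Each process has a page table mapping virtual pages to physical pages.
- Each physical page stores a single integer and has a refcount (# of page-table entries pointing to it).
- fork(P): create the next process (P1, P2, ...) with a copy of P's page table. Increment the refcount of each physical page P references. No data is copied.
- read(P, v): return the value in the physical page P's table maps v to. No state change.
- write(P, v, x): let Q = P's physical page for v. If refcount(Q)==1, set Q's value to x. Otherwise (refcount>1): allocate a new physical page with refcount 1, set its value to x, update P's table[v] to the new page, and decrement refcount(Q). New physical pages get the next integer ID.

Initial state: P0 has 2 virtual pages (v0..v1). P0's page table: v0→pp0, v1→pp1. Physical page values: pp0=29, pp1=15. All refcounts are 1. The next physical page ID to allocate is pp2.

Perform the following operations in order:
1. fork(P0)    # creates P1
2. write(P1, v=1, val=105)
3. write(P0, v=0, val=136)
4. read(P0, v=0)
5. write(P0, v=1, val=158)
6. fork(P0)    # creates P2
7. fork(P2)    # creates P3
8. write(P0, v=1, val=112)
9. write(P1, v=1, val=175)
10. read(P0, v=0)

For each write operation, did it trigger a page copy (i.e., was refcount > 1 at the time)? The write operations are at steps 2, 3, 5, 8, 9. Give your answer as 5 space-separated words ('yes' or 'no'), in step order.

Op 1: fork(P0) -> P1. 2 ppages; refcounts: pp0:2 pp1:2
Op 2: write(P1, v1, 105). refcount(pp1)=2>1 -> COPY to pp2. 3 ppages; refcounts: pp0:2 pp1:1 pp2:1
Op 3: write(P0, v0, 136). refcount(pp0)=2>1 -> COPY to pp3. 4 ppages; refcounts: pp0:1 pp1:1 pp2:1 pp3:1
Op 4: read(P0, v0) -> 136. No state change.
Op 5: write(P0, v1, 158). refcount(pp1)=1 -> write in place. 4 ppages; refcounts: pp0:1 pp1:1 pp2:1 pp3:1
Op 6: fork(P0) -> P2. 4 ppages; refcounts: pp0:1 pp1:2 pp2:1 pp3:2
Op 7: fork(P2) -> P3. 4 ppages; refcounts: pp0:1 pp1:3 pp2:1 pp3:3
Op 8: write(P0, v1, 112). refcount(pp1)=3>1 -> COPY to pp4. 5 ppages; refcounts: pp0:1 pp1:2 pp2:1 pp3:3 pp4:1
Op 9: write(P1, v1, 175). refcount(pp2)=1 -> write in place. 5 ppages; refcounts: pp0:1 pp1:2 pp2:1 pp3:3 pp4:1
Op 10: read(P0, v0) -> 136. No state change.

yes yes no yes no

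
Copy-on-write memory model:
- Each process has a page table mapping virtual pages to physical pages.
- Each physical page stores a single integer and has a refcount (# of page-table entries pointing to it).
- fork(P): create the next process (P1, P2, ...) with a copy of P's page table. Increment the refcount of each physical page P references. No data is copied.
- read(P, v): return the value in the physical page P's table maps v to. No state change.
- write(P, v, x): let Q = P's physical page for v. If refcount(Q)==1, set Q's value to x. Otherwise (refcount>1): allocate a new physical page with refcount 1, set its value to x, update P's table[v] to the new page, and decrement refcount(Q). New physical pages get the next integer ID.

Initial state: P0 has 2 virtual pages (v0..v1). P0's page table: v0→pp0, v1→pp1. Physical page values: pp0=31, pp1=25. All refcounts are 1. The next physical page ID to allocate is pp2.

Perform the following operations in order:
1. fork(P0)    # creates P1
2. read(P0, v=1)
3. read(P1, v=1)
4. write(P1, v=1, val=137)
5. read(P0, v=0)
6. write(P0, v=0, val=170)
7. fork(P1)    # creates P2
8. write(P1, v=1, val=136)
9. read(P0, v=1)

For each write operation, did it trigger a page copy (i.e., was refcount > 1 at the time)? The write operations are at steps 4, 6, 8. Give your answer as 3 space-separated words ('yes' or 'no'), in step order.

Op 1: fork(P0) -> P1. 2 ppages; refcounts: pp0:2 pp1:2
Op 2: read(P0, v1) -> 25. No state change.
Op 3: read(P1, v1) -> 25. No state change.
Op 4: write(P1, v1, 137). refcount(pp1)=2>1 -> COPY to pp2. 3 ppages; refcounts: pp0:2 pp1:1 pp2:1
Op 5: read(P0, v0) -> 31. No state change.
Op 6: write(P0, v0, 170). refcount(pp0)=2>1 -> COPY to pp3. 4 ppages; refcounts: pp0:1 pp1:1 pp2:1 pp3:1
Op 7: fork(P1) -> P2. 4 ppages; refcounts: pp0:2 pp1:1 pp2:2 pp3:1
Op 8: write(P1, v1, 136). refcount(pp2)=2>1 -> COPY to pp4. 5 ppages; refcounts: pp0:2 pp1:1 pp2:1 pp3:1 pp4:1
Op 9: read(P0, v1) -> 25. No state change.

yes yes yes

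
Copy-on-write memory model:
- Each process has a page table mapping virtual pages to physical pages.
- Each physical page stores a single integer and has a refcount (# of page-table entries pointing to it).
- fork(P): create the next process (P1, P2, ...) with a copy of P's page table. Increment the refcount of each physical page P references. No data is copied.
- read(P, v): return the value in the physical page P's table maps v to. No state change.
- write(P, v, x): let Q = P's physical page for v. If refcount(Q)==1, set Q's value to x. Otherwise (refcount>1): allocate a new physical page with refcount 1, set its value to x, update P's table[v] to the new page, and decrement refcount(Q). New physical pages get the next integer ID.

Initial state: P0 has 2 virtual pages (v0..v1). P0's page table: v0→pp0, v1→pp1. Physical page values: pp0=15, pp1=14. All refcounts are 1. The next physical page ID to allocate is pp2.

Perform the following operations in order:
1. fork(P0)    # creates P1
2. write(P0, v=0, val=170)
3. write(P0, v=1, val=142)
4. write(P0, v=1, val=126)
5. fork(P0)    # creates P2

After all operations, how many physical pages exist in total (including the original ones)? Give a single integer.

Answer: 4

Derivation:
Op 1: fork(P0) -> P1. 2 ppages; refcounts: pp0:2 pp1:2
Op 2: write(P0, v0, 170). refcount(pp0)=2>1 -> COPY to pp2. 3 ppages; refcounts: pp0:1 pp1:2 pp2:1
Op 3: write(P0, v1, 142). refcount(pp1)=2>1 -> COPY to pp3. 4 ppages; refcounts: pp0:1 pp1:1 pp2:1 pp3:1
Op 4: write(P0, v1, 126). refcount(pp3)=1 -> write in place. 4 ppages; refcounts: pp0:1 pp1:1 pp2:1 pp3:1
Op 5: fork(P0) -> P2. 4 ppages; refcounts: pp0:1 pp1:1 pp2:2 pp3:2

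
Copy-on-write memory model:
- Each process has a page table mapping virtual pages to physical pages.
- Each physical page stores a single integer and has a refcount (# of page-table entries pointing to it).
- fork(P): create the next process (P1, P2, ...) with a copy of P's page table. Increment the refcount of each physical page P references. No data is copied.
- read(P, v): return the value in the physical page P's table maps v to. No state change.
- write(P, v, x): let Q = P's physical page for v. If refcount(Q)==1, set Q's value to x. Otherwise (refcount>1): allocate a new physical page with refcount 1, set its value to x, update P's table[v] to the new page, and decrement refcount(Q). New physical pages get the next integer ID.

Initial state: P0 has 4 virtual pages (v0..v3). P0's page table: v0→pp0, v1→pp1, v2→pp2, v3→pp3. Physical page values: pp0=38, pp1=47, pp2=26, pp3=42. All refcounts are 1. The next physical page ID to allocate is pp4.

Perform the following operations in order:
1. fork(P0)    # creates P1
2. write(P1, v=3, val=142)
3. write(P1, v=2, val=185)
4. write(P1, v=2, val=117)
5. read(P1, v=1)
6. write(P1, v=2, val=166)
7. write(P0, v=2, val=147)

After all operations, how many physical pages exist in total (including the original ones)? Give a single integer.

Op 1: fork(P0) -> P1. 4 ppages; refcounts: pp0:2 pp1:2 pp2:2 pp3:2
Op 2: write(P1, v3, 142). refcount(pp3)=2>1 -> COPY to pp4. 5 ppages; refcounts: pp0:2 pp1:2 pp2:2 pp3:1 pp4:1
Op 3: write(P1, v2, 185). refcount(pp2)=2>1 -> COPY to pp5. 6 ppages; refcounts: pp0:2 pp1:2 pp2:1 pp3:1 pp4:1 pp5:1
Op 4: write(P1, v2, 117). refcount(pp5)=1 -> write in place. 6 ppages; refcounts: pp0:2 pp1:2 pp2:1 pp3:1 pp4:1 pp5:1
Op 5: read(P1, v1) -> 47. No state change.
Op 6: write(P1, v2, 166). refcount(pp5)=1 -> write in place. 6 ppages; refcounts: pp0:2 pp1:2 pp2:1 pp3:1 pp4:1 pp5:1
Op 7: write(P0, v2, 147). refcount(pp2)=1 -> write in place. 6 ppages; refcounts: pp0:2 pp1:2 pp2:1 pp3:1 pp4:1 pp5:1

Answer: 6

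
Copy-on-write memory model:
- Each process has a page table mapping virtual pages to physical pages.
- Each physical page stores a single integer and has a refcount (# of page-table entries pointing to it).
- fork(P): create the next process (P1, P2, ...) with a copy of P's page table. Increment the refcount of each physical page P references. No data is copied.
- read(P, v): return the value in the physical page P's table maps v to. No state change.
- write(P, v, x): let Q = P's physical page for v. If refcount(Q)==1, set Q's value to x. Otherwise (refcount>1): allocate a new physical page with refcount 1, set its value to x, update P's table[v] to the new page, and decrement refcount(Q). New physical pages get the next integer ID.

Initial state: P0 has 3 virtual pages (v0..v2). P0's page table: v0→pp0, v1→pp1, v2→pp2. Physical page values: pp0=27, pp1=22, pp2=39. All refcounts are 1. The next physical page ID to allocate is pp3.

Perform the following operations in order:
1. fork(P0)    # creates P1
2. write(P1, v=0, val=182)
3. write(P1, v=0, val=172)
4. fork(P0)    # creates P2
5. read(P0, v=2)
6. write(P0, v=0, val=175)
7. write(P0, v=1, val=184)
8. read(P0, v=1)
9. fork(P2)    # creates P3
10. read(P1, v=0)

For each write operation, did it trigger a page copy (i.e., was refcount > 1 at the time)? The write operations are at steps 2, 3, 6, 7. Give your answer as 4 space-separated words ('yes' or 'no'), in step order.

Op 1: fork(P0) -> P1. 3 ppages; refcounts: pp0:2 pp1:2 pp2:2
Op 2: write(P1, v0, 182). refcount(pp0)=2>1 -> COPY to pp3. 4 ppages; refcounts: pp0:1 pp1:2 pp2:2 pp3:1
Op 3: write(P1, v0, 172). refcount(pp3)=1 -> write in place. 4 ppages; refcounts: pp0:1 pp1:2 pp2:2 pp3:1
Op 4: fork(P0) -> P2. 4 ppages; refcounts: pp0:2 pp1:3 pp2:3 pp3:1
Op 5: read(P0, v2) -> 39. No state change.
Op 6: write(P0, v0, 175). refcount(pp0)=2>1 -> COPY to pp4. 5 ppages; refcounts: pp0:1 pp1:3 pp2:3 pp3:1 pp4:1
Op 7: write(P0, v1, 184). refcount(pp1)=3>1 -> COPY to pp5. 6 ppages; refcounts: pp0:1 pp1:2 pp2:3 pp3:1 pp4:1 pp5:1
Op 8: read(P0, v1) -> 184. No state change.
Op 9: fork(P2) -> P3. 6 ppages; refcounts: pp0:2 pp1:3 pp2:4 pp3:1 pp4:1 pp5:1
Op 10: read(P1, v0) -> 172. No state change.

yes no yes yes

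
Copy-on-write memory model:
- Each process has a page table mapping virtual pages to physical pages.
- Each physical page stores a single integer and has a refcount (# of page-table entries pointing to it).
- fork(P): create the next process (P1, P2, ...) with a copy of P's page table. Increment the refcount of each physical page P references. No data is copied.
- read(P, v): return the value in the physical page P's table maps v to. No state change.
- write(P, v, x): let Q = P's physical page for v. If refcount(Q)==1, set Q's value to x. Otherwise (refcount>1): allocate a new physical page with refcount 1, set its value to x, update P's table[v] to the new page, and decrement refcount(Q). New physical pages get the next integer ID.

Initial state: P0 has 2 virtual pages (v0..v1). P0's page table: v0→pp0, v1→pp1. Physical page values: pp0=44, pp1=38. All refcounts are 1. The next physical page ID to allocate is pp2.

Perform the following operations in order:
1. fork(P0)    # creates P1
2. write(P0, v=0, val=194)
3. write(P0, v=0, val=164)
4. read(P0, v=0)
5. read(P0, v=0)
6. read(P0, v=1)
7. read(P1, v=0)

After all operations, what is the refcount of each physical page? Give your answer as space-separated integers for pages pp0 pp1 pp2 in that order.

Answer: 1 2 1

Derivation:
Op 1: fork(P0) -> P1. 2 ppages; refcounts: pp0:2 pp1:2
Op 2: write(P0, v0, 194). refcount(pp0)=2>1 -> COPY to pp2. 3 ppages; refcounts: pp0:1 pp1:2 pp2:1
Op 3: write(P0, v0, 164). refcount(pp2)=1 -> write in place. 3 ppages; refcounts: pp0:1 pp1:2 pp2:1
Op 4: read(P0, v0) -> 164. No state change.
Op 5: read(P0, v0) -> 164. No state change.
Op 6: read(P0, v1) -> 38. No state change.
Op 7: read(P1, v0) -> 44. No state change.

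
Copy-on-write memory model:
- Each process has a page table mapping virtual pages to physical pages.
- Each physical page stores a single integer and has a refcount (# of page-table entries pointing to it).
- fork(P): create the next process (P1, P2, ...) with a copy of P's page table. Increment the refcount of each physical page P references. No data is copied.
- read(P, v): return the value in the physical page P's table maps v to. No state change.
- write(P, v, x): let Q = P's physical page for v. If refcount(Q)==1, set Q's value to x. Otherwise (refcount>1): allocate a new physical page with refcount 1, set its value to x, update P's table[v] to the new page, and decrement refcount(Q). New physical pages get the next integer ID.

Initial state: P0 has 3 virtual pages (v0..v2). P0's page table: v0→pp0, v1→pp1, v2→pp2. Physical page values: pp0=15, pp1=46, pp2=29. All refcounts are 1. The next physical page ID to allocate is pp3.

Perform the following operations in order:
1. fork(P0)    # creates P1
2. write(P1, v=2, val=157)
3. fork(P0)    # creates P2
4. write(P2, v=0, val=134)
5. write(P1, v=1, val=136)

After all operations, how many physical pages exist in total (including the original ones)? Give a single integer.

Op 1: fork(P0) -> P1. 3 ppages; refcounts: pp0:2 pp1:2 pp2:2
Op 2: write(P1, v2, 157). refcount(pp2)=2>1 -> COPY to pp3. 4 ppages; refcounts: pp0:2 pp1:2 pp2:1 pp3:1
Op 3: fork(P0) -> P2. 4 ppages; refcounts: pp0:3 pp1:3 pp2:2 pp3:1
Op 4: write(P2, v0, 134). refcount(pp0)=3>1 -> COPY to pp4. 5 ppages; refcounts: pp0:2 pp1:3 pp2:2 pp3:1 pp4:1
Op 5: write(P1, v1, 136). refcount(pp1)=3>1 -> COPY to pp5. 6 ppages; refcounts: pp0:2 pp1:2 pp2:2 pp3:1 pp4:1 pp5:1

Answer: 6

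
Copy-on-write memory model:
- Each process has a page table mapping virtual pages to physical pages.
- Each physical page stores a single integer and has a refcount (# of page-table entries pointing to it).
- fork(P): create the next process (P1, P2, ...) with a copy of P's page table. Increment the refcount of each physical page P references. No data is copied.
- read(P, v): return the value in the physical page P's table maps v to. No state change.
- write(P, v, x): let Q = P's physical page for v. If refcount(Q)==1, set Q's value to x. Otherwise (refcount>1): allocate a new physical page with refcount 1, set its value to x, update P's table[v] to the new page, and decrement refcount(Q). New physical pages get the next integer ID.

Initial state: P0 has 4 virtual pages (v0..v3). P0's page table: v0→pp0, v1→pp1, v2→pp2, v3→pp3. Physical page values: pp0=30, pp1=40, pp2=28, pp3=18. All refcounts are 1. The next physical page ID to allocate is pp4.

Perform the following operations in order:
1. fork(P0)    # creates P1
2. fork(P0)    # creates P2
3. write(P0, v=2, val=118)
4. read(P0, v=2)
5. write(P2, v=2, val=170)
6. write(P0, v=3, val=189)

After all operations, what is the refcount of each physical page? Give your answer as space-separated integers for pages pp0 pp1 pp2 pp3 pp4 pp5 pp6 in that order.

Answer: 3 3 1 2 1 1 1

Derivation:
Op 1: fork(P0) -> P1. 4 ppages; refcounts: pp0:2 pp1:2 pp2:2 pp3:2
Op 2: fork(P0) -> P2. 4 ppages; refcounts: pp0:3 pp1:3 pp2:3 pp3:3
Op 3: write(P0, v2, 118). refcount(pp2)=3>1 -> COPY to pp4. 5 ppages; refcounts: pp0:3 pp1:3 pp2:2 pp3:3 pp4:1
Op 4: read(P0, v2) -> 118. No state change.
Op 5: write(P2, v2, 170). refcount(pp2)=2>1 -> COPY to pp5. 6 ppages; refcounts: pp0:3 pp1:3 pp2:1 pp3:3 pp4:1 pp5:1
Op 6: write(P0, v3, 189). refcount(pp3)=3>1 -> COPY to pp6. 7 ppages; refcounts: pp0:3 pp1:3 pp2:1 pp3:2 pp4:1 pp5:1 pp6:1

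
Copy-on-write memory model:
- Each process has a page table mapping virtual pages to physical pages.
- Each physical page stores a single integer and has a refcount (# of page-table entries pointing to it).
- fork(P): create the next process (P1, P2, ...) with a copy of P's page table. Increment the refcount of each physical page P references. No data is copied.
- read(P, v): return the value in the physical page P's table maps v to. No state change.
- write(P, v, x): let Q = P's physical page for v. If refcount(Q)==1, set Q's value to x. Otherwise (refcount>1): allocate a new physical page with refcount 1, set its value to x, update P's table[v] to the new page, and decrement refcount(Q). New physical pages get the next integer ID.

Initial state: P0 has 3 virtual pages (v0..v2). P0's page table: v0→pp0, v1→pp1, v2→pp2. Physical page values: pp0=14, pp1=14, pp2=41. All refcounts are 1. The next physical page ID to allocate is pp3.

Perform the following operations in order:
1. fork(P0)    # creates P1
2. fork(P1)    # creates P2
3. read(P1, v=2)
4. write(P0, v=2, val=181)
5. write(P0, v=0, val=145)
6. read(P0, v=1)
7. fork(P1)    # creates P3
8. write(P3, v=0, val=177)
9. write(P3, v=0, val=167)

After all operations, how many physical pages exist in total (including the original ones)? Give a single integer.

Op 1: fork(P0) -> P1. 3 ppages; refcounts: pp0:2 pp1:2 pp2:2
Op 2: fork(P1) -> P2. 3 ppages; refcounts: pp0:3 pp1:3 pp2:3
Op 3: read(P1, v2) -> 41. No state change.
Op 4: write(P0, v2, 181). refcount(pp2)=3>1 -> COPY to pp3. 4 ppages; refcounts: pp0:3 pp1:3 pp2:2 pp3:1
Op 5: write(P0, v0, 145). refcount(pp0)=3>1 -> COPY to pp4. 5 ppages; refcounts: pp0:2 pp1:3 pp2:2 pp3:1 pp4:1
Op 6: read(P0, v1) -> 14. No state change.
Op 7: fork(P1) -> P3. 5 ppages; refcounts: pp0:3 pp1:4 pp2:3 pp3:1 pp4:1
Op 8: write(P3, v0, 177). refcount(pp0)=3>1 -> COPY to pp5. 6 ppages; refcounts: pp0:2 pp1:4 pp2:3 pp3:1 pp4:1 pp5:1
Op 9: write(P3, v0, 167). refcount(pp5)=1 -> write in place. 6 ppages; refcounts: pp0:2 pp1:4 pp2:3 pp3:1 pp4:1 pp5:1

Answer: 6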